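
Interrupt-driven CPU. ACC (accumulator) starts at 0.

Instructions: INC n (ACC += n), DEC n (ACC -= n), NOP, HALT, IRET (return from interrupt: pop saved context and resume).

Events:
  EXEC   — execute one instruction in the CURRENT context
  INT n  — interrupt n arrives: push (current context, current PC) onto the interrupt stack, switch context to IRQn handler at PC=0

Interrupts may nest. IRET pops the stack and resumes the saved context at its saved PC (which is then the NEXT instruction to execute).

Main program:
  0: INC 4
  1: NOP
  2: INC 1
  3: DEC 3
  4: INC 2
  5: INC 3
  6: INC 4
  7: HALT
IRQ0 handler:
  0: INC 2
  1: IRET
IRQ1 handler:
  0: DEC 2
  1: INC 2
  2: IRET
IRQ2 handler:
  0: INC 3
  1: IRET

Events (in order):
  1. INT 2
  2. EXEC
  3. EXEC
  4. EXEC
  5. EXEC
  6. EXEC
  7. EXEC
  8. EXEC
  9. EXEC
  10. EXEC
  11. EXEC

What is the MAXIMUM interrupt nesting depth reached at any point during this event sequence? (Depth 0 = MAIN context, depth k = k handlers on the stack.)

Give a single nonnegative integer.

Event 1 (INT 2): INT 2 arrives: push (MAIN, PC=0), enter IRQ2 at PC=0 (depth now 1) [depth=1]
Event 2 (EXEC): [IRQ2] PC=0: INC 3 -> ACC=3 [depth=1]
Event 3 (EXEC): [IRQ2] PC=1: IRET -> resume MAIN at PC=0 (depth now 0) [depth=0]
Event 4 (EXEC): [MAIN] PC=0: INC 4 -> ACC=7 [depth=0]
Event 5 (EXEC): [MAIN] PC=1: NOP [depth=0]
Event 6 (EXEC): [MAIN] PC=2: INC 1 -> ACC=8 [depth=0]
Event 7 (EXEC): [MAIN] PC=3: DEC 3 -> ACC=5 [depth=0]
Event 8 (EXEC): [MAIN] PC=4: INC 2 -> ACC=7 [depth=0]
Event 9 (EXEC): [MAIN] PC=5: INC 3 -> ACC=10 [depth=0]
Event 10 (EXEC): [MAIN] PC=6: INC 4 -> ACC=14 [depth=0]
Event 11 (EXEC): [MAIN] PC=7: HALT [depth=0]
Max depth observed: 1

Answer: 1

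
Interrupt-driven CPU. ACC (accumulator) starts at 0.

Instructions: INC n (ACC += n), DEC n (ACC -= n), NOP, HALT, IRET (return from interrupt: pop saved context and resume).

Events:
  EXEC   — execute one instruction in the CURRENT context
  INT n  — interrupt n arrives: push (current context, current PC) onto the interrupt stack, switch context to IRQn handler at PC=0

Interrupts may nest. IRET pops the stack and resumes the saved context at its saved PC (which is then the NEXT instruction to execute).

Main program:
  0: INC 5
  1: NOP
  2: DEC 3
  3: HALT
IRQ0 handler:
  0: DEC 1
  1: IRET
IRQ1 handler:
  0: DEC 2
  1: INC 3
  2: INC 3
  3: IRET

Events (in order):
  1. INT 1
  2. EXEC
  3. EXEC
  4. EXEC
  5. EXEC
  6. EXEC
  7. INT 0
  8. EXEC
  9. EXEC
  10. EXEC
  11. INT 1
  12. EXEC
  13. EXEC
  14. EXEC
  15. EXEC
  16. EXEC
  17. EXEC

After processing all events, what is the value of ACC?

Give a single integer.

Event 1 (INT 1): INT 1 arrives: push (MAIN, PC=0), enter IRQ1 at PC=0 (depth now 1)
Event 2 (EXEC): [IRQ1] PC=0: DEC 2 -> ACC=-2
Event 3 (EXEC): [IRQ1] PC=1: INC 3 -> ACC=1
Event 4 (EXEC): [IRQ1] PC=2: INC 3 -> ACC=4
Event 5 (EXEC): [IRQ1] PC=3: IRET -> resume MAIN at PC=0 (depth now 0)
Event 6 (EXEC): [MAIN] PC=0: INC 5 -> ACC=9
Event 7 (INT 0): INT 0 arrives: push (MAIN, PC=1), enter IRQ0 at PC=0 (depth now 1)
Event 8 (EXEC): [IRQ0] PC=0: DEC 1 -> ACC=8
Event 9 (EXEC): [IRQ0] PC=1: IRET -> resume MAIN at PC=1 (depth now 0)
Event 10 (EXEC): [MAIN] PC=1: NOP
Event 11 (INT 1): INT 1 arrives: push (MAIN, PC=2), enter IRQ1 at PC=0 (depth now 1)
Event 12 (EXEC): [IRQ1] PC=0: DEC 2 -> ACC=6
Event 13 (EXEC): [IRQ1] PC=1: INC 3 -> ACC=9
Event 14 (EXEC): [IRQ1] PC=2: INC 3 -> ACC=12
Event 15 (EXEC): [IRQ1] PC=3: IRET -> resume MAIN at PC=2 (depth now 0)
Event 16 (EXEC): [MAIN] PC=2: DEC 3 -> ACC=9
Event 17 (EXEC): [MAIN] PC=3: HALT

Answer: 9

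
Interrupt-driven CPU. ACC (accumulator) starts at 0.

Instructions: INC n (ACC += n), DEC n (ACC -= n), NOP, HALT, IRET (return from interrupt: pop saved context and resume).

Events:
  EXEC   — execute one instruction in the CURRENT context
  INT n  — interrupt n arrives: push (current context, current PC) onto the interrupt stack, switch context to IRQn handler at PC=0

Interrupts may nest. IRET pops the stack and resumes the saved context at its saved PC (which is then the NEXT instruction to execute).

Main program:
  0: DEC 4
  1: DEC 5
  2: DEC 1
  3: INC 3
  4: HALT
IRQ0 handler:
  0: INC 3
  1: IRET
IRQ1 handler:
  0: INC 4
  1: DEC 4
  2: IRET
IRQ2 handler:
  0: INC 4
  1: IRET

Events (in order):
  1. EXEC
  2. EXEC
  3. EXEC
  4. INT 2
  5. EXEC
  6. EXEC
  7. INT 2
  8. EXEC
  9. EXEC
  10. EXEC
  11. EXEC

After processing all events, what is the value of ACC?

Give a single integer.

Event 1 (EXEC): [MAIN] PC=0: DEC 4 -> ACC=-4
Event 2 (EXEC): [MAIN] PC=1: DEC 5 -> ACC=-9
Event 3 (EXEC): [MAIN] PC=2: DEC 1 -> ACC=-10
Event 4 (INT 2): INT 2 arrives: push (MAIN, PC=3), enter IRQ2 at PC=0 (depth now 1)
Event 5 (EXEC): [IRQ2] PC=0: INC 4 -> ACC=-6
Event 6 (EXEC): [IRQ2] PC=1: IRET -> resume MAIN at PC=3 (depth now 0)
Event 7 (INT 2): INT 2 arrives: push (MAIN, PC=3), enter IRQ2 at PC=0 (depth now 1)
Event 8 (EXEC): [IRQ2] PC=0: INC 4 -> ACC=-2
Event 9 (EXEC): [IRQ2] PC=1: IRET -> resume MAIN at PC=3 (depth now 0)
Event 10 (EXEC): [MAIN] PC=3: INC 3 -> ACC=1
Event 11 (EXEC): [MAIN] PC=4: HALT

Answer: 1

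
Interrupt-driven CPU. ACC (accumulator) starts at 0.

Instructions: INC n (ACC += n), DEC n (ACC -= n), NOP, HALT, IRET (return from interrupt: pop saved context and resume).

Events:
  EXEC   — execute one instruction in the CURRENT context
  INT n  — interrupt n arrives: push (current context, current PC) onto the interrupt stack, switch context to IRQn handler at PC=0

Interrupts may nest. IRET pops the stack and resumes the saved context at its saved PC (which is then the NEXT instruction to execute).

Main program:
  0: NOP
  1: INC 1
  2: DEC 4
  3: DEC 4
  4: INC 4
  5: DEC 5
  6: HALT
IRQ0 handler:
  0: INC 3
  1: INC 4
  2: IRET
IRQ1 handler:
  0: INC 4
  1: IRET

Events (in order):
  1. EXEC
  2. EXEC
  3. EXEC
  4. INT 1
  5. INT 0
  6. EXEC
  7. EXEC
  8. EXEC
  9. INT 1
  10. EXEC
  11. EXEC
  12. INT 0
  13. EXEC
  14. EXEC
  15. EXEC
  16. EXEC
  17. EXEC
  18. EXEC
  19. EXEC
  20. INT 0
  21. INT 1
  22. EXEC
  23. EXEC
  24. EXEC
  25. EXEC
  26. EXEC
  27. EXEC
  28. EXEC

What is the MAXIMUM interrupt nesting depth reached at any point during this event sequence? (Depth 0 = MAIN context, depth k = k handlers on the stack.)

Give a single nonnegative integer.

Answer: 2

Derivation:
Event 1 (EXEC): [MAIN] PC=0: NOP [depth=0]
Event 2 (EXEC): [MAIN] PC=1: INC 1 -> ACC=1 [depth=0]
Event 3 (EXEC): [MAIN] PC=2: DEC 4 -> ACC=-3 [depth=0]
Event 4 (INT 1): INT 1 arrives: push (MAIN, PC=3), enter IRQ1 at PC=0 (depth now 1) [depth=1]
Event 5 (INT 0): INT 0 arrives: push (IRQ1, PC=0), enter IRQ0 at PC=0 (depth now 2) [depth=2]
Event 6 (EXEC): [IRQ0] PC=0: INC 3 -> ACC=0 [depth=2]
Event 7 (EXEC): [IRQ0] PC=1: INC 4 -> ACC=4 [depth=2]
Event 8 (EXEC): [IRQ0] PC=2: IRET -> resume IRQ1 at PC=0 (depth now 1) [depth=1]
Event 9 (INT 1): INT 1 arrives: push (IRQ1, PC=0), enter IRQ1 at PC=0 (depth now 2) [depth=2]
Event 10 (EXEC): [IRQ1] PC=0: INC 4 -> ACC=8 [depth=2]
Event 11 (EXEC): [IRQ1] PC=1: IRET -> resume IRQ1 at PC=0 (depth now 1) [depth=1]
Event 12 (INT 0): INT 0 arrives: push (IRQ1, PC=0), enter IRQ0 at PC=0 (depth now 2) [depth=2]
Event 13 (EXEC): [IRQ0] PC=0: INC 3 -> ACC=11 [depth=2]
Event 14 (EXEC): [IRQ0] PC=1: INC 4 -> ACC=15 [depth=2]
Event 15 (EXEC): [IRQ0] PC=2: IRET -> resume IRQ1 at PC=0 (depth now 1) [depth=1]
Event 16 (EXEC): [IRQ1] PC=0: INC 4 -> ACC=19 [depth=1]
Event 17 (EXEC): [IRQ1] PC=1: IRET -> resume MAIN at PC=3 (depth now 0) [depth=0]
Event 18 (EXEC): [MAIN] PC=3: DEC 4 -> ACC=15 [depth=0]
Event 19 (EXEC): [MAIN] PC=4: INC 4 -> ACC=19 [depth=0]
Event 20 (INT 0): INT 0 arrives: push (MAIN, PC=5), enter IRQ0 at PC=0 (depth now 1) [depth=1]
Event 21 (INT 1): INT 1 arrives: push (IRQ0, PC=0), enter IRQ1 at PC=0 (depth now 2) [depth=2]
Event 22 (EXEC): [IRQ1] PC=0: INC 4 -> ACC=23 [depth=2]
Event 23 (EXEC): [IRQ1] PC=1: IRET -> resume IRQ0 at PC=0 (depth now 1) [depth=1]
Event 24 (EXEC): [IRQ0] PC=0: INC 3 -> ACC=26 [depth=1]
Event 25 (EXEC): [IRQ0] PC=1: INC 4 -> ACC=30 [depth=1]
Event 26 (EXEC): [IRQ0] PC=2: IRET -> resume MAIN at PC=5 (depth now 0) [depth=0]
Event 27 (EXEC): [MAIN] PC=5: DEC 5 -> ACC=25 [depth=0]
Event 28 (EXEC): [MAIN] PC=6: HALT [depth=0]
Max depth observed: 2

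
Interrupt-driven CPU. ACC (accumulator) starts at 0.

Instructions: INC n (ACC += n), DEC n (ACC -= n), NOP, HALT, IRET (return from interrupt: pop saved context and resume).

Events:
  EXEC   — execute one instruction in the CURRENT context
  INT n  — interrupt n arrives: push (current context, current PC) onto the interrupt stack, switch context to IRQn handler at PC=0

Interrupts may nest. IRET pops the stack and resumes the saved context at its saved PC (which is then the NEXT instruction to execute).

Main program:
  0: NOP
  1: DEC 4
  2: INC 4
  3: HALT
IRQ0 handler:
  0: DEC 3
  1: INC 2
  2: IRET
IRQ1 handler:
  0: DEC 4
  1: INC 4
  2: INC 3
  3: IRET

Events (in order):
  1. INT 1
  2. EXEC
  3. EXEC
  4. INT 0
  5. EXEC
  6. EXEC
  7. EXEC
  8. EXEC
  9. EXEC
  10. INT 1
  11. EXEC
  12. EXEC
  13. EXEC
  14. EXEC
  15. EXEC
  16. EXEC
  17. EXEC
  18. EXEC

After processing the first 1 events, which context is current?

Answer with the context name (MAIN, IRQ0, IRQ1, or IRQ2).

Answer: IRQ1

Derivation:
Event 1 (INT 1): INT 1 arrives: push (MAIN, PC=0), enter IRQ1 at PC=0 (depth now 1)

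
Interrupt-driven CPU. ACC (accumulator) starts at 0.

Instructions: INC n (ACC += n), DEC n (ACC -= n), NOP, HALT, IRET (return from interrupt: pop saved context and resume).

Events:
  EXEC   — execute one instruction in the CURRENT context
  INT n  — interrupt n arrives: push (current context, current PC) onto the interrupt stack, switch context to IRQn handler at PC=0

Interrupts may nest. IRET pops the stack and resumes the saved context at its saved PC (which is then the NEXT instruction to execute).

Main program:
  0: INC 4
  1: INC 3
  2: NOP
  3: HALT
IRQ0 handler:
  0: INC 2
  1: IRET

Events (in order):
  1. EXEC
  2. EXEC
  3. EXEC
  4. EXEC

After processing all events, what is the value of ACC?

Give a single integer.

Answer: 7

Derivation:
Event 1 (EXEC): [MAIN] PC=0: INC 4 -> ACC=4
Event 2 (EXEC): [MAIN] PC=1: INC 3 -> ACC=7
Event 3 (EXEC): [MAIN] PC=2: NOP
Event 4 (EXEC): [MAIN] PC=3: HALT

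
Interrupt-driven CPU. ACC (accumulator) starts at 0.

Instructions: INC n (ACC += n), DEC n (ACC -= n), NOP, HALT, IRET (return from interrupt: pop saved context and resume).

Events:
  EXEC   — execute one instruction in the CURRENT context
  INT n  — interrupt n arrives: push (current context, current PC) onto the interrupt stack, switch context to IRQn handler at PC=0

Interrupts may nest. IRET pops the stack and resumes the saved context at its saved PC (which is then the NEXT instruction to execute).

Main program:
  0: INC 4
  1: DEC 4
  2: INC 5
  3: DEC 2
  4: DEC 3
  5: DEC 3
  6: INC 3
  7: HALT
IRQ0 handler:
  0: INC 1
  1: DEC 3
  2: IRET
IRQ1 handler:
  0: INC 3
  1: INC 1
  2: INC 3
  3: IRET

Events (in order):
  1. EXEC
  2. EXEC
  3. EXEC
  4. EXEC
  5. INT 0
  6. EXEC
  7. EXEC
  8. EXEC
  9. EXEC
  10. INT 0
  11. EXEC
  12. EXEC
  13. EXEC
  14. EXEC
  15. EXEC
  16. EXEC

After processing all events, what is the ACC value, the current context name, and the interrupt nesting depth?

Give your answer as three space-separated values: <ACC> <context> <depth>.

Event 1 (EXEC): [MAIN] PC=0: INC 4 -> ACC=4
Event 2 (EXEC): [MAIN] PC=1: DEC 4 -> ACC=0
Event 3 (EXEC): [MAIN] PC=2: INC 5 -> ACC=5
Event 4 (EXEC): [MAIN] PC=3: DEC 2 -> ACC=3
Event 5 (INT 0): INT 0 arrives: push (MAIN, PC=4), enter IRQ0 at PC=0 (depth now 1)
Event 6 (EXEC): [IRQ0] PC=0: INC 1 -> ACC=4
Event 7 (EXEC): [IRQ0] PC=1: DEC 3 -> ACC=1
Event 8 (EXEC): [IRQ0] PC=2: IRET -> resume MAIN at PC=4 (depth now 0)
Event 9 (EXEC): [MAIN] PC=4: DEC 3 -> ACC=-2
Event 10 (INT 0): INT 0 arrives: push (MAIN, PC=5), enter IRQ0 at PC=0 (depth now 1)
Event 11 (EXEC): [IRQ0] PC=0: INC 1 -> ACC=-1
Event 12 (EXEC): [IRQ0] PC=1: DEC 3 -> ACC=-4
Event 13 (EXEC): [IRQ0] PC=2: IRET -> resume MAIN at PC=5 (depth now 0)
Event 14 (EXEC): [MAIN] PC=5: DEC 3 -> ACC=-7
Event 15 (EXEC): [MAIN] PC=6: INC 3 -> ACC=-4
Event 16 (EXEC): [MAIN] PC=7: HALT

Answer: -4 MAIN 0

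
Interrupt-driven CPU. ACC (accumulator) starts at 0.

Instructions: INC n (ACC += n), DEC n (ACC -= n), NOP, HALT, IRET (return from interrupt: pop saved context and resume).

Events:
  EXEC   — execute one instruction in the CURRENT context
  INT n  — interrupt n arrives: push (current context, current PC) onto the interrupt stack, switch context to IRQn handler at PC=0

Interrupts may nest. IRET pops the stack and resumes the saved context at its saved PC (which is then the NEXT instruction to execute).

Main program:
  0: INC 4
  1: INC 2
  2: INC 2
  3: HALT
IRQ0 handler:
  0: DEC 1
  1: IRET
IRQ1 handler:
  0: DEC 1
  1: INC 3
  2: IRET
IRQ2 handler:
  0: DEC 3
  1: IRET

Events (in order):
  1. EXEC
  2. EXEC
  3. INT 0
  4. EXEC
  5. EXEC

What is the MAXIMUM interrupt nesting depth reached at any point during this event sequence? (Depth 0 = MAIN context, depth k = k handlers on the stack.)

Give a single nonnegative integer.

Answer: 1

Derivation:
Event 1 (EXEC): [MAIN] PC=0: INC 4 -> ACC=4 [depth=0]
Event 2 (EXEC): [MAIN] PC=1: INC 2 -> ACC=6 [depth=0]
Event 3 (INT 0): INT 0 arrives: push (MAIN, PC=2), enter IRQ0 at PC=0 (depth now 1) [depth=1]
Event 4 (EXEC): [IRQ0] PC=0: DEC 1 -> ACC=5 [depth=1]
Event 5 (EXEC): [IRQ0] PC=1: IRET -> resume MAIN at PC=2 (depth now 0) [depth=0]
Max depth observed: 1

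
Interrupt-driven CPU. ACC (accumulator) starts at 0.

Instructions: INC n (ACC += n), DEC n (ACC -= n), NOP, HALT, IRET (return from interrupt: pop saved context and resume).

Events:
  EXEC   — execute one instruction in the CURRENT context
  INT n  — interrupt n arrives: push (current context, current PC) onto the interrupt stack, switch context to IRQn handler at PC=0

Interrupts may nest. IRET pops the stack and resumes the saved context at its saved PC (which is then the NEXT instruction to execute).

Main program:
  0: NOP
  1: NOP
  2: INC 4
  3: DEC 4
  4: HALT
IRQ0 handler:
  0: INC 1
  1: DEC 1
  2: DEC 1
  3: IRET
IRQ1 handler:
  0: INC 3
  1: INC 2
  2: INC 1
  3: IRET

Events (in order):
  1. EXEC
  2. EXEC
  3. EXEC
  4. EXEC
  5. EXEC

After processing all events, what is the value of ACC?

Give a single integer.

Answer: 0

Derivation:
Event 1 (EXEC): [MAIN] PC=0: NOP
Event 2 (EXEC): [MAIN] PC=1: NOP
Event 3 (EXEC): [MAIN] PC=2: INC 4 -> ACC=4
Event 4 (EXEC): [MAIN] PC=3: DEC 4 -> ACC=0
Event 5 (EXEC): [MAIN] PC=4: HALT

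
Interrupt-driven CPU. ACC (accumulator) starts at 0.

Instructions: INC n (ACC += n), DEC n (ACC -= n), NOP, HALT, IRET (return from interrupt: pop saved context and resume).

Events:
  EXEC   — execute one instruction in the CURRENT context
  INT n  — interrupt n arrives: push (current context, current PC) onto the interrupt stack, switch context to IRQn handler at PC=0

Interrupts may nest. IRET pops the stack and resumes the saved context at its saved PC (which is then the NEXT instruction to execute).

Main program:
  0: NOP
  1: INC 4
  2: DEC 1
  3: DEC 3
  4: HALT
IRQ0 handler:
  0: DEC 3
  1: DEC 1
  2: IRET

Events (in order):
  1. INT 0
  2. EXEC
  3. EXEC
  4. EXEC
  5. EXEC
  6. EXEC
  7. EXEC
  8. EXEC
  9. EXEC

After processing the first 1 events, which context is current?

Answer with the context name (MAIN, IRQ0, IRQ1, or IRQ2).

Answer: IRQ0

Derivation:
Event 1 (INT 0): INT 0 arrives: push (MAIN, PC=0), enter IRQ0 at PC=0 (depth now 1)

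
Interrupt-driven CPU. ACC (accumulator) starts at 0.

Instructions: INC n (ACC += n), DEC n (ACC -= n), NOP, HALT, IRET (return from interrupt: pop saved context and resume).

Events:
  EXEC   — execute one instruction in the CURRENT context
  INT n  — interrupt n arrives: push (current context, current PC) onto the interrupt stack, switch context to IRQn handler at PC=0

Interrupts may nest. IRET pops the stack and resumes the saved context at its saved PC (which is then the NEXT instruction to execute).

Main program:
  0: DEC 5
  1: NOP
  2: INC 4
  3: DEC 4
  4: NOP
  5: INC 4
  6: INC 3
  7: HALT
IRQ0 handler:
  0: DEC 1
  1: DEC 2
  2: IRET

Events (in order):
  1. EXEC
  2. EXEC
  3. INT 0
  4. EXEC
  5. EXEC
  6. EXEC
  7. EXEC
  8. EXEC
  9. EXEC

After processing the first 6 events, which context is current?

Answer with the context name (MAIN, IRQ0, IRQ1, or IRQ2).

Answer: MAIN

Derivation:
Event 1 (EXEC): [MAIN] PC=0: DEC 5 -> ACC=-5
Event 2 (EXEC): [MAIN] PC=1: NOP
Event 3 (INT 0): INT 0 arrives: push (MAIN, PC=2), enter IRQ0 at PC=0 (depth now 1)
Event 4 (EXEC): [IRQ0] PC=0: DEC 1 -> ACC=-6
Event 5 (EXEC): [IRQ0] PC=1: DEC 2 -> ACC=-8
Event 6 (EXEC): [IRQ0] PC=2: IRET -> resume MAIN at PC=2 (depth now 0)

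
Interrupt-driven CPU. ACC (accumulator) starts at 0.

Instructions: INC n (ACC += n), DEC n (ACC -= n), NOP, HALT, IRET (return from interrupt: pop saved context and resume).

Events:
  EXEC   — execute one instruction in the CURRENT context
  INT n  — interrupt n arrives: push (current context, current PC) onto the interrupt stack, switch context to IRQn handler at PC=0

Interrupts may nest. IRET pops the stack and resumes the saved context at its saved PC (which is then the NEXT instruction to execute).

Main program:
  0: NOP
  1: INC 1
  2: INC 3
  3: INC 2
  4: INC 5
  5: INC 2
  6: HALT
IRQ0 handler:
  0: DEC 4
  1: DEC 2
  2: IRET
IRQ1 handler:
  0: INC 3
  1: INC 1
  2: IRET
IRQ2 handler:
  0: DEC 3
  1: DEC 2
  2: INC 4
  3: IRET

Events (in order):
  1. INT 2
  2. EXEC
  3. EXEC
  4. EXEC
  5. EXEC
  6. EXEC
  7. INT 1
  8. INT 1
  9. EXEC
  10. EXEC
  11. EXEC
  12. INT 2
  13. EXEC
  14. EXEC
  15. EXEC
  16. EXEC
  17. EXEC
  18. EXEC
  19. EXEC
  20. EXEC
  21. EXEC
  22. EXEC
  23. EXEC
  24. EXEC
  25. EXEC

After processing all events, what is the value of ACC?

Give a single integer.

Answer: 19

Derivation:
Event 1 (INT 2): INT 2 arrives: push (MAIN, PC=0), enter IRQ2 at PC=0 (depth now 1)
Event 2 (EXEC): [IRQ2] PC=0: DEC 3 -> ACC=-3
Event 3 (EXEC): [IRQ2] PC=1: DEC 2 -> ACC=-5
Event 4 (EXEC): [IRQ2] PC=2: INC 4 -> ACC=-1
Event 5 (EXEC): [IRQ2] PC=3: IRET -> resume MAIN at PC=0 (depth now 0)
Event 6 (EXEC): [MAIN] PC=0: NOP
Event 7 (INT 1): INT 1 arrives: push (MAIN, PC=1), enter IRQ1 at PC=0 (depth now 1)
Event 8 (INT 1): INT 1 arrives: push (IRQ1, PC=0), enter IRQ1 at PC=0 (depth now 2)
Event 9 (EXEC): [IRQ1] PC=0: INC 3 -> ACC=2
Event 10 (EXEC): [IRQ1] PC=1: INC 1 -> ACC=3
Event 11 (EXEC): [IRQ1] PC=2: IRET -> resume IRQ1 at PC=0 (depth now 1)
Event 12 (INT 2): INT 2 arrives: push (IRQ1, PC=0), enter IRQ2 at PC=0 (depth now 2)
Event 13 (EXEC): [IRQ2] PC=0: DEC 3 -> ACC=0
Event 14 (EXEC): [IRQ2] PC=1: DEC 2 -> ACC=-2
Event 15 (EXEC): [IRQ2] PC=2: INC 4 -> ACC=2
Event 16 (EXEC): [IRQ2] PC=3: IRET -> resume IRQ1 at PC=0 (depth now 1)
Event 17 (EXEC): [IRQ1] PC=0: INC 3 -> ACC=5
Event 18 (EXEC): [IRQ1] PC=1: INC 1 -> ACC=6
Event 19 (EXEC): [IRQ1] PC=2: IRET -> resume MAIN at PC=1 (depth now 0)
Event 20 (EXEC): [MAIN] PC=1: INC 1 -> ACC=7
Event 21 (EXEC): [MAIN] PC=2: INC 3 -> ACC=10
Event 22 (EXEC): [MAIN] PC=3: INC 2 -> ACC=12
Event 23 (EXEC): [MAIN] PC=4: INC 5 -> ACC=17
Event 24 (EXEC): [MAIN] PC=5: INC 2 -> ACC=19
Event 25 (EXEC): [MAIN] PC=6: HALT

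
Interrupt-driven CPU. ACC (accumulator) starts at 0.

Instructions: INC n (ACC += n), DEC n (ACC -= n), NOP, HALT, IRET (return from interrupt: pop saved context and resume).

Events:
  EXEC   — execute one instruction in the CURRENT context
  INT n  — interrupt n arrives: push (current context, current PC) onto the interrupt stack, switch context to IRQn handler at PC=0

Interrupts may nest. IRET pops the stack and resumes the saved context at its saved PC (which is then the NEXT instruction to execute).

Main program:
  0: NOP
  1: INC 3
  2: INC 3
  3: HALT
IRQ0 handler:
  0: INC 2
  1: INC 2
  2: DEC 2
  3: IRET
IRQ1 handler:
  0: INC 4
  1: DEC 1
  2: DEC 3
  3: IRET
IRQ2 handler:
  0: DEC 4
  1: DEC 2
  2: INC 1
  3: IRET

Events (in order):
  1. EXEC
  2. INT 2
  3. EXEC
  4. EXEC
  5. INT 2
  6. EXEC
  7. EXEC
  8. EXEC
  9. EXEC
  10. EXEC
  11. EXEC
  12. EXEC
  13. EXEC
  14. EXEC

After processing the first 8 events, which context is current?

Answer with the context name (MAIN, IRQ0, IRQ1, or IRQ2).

Event 1 (EXEC): [MAIN] PC=0: NOP
Event 2 (INT 2): INT 2 arrives: push (MAIN, PC=1), enter IRQ2 at PC=0 (depth now 1)
Event 3 (EXEC): [IRQ2] PC=0: DEC 4 -> ACC=-4
Event 4 (EXEC): [IRQ2] PC=1: DEC 2 -> ACC=-6
Event 5 (INT 2): INT 2 arrives: push (IRQ2, PC=2), enter IRQ2 at PC=0 (depth now 2)
Event 6 (EXEC): [IRQ2] PC=0: DEC 4 -> ACC=-10
Event 7 (EXEC): [IRQ2] PC=1: DEC 2 -> ACC=-12
Event 8 (EXEC): [IRQ2] PC=2: INC 1 -> ACC=-11

Answer: IRQ2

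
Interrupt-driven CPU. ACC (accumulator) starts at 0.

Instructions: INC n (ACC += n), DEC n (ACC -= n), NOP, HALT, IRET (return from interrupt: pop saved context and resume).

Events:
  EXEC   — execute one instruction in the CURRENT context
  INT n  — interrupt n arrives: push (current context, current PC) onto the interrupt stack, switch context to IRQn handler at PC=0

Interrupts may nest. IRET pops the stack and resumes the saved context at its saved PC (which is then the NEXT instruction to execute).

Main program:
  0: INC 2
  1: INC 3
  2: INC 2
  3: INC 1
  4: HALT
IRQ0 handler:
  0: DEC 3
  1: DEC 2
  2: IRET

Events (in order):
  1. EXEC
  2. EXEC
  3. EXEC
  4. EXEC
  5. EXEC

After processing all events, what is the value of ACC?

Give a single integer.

Event 1 (EXEC): [MAIN] PC=0: INC 2 -> ACC=2
Event 2 (EXEC): [MAIN] PC=1: INC 3 -> ACC=5
Event 3 (EXEC): [MAIN] PC=2: INC 2 -> ACC=7
Event 4 (EXEC): [MAIN] PC=3: INC 1 -> ACC=8
Event 5 (EXEC): [MAIN] PC=4: HALT

Answer: 8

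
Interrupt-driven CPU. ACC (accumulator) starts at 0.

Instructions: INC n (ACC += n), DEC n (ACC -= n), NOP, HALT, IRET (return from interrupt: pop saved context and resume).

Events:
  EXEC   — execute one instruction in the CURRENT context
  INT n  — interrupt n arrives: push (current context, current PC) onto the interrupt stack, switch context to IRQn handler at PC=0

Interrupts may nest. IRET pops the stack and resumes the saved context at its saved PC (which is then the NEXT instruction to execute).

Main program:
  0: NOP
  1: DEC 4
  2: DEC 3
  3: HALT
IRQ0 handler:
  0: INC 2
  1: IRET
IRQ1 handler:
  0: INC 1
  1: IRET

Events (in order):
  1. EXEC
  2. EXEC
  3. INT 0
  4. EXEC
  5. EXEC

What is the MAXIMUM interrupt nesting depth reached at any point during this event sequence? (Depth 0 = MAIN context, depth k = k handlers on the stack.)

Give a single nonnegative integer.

Event 1 (EXEC): [MAIN] PC=0: NOP [depth=0]
Event 2 (EXEC): [MAIN] PC=1: DEC 4 -> ACC=-4 [depth=0]
Event 3 (INT 0): INT 0 arrives: push (MAIN, PC=2), enter IRQ0 at PC=0 (depth now 1) [depth=1]
Event 4 (EXEC): [IRQ0] PC=0: INC 2 -> ACC=-2 [depth=1]
Event 5 (EXEC): [IRQ0] PC=1: IRET -> resume MAIN at PC=2 (depth now 0) [depth=0]
Max depth observed: 1

Answer: 1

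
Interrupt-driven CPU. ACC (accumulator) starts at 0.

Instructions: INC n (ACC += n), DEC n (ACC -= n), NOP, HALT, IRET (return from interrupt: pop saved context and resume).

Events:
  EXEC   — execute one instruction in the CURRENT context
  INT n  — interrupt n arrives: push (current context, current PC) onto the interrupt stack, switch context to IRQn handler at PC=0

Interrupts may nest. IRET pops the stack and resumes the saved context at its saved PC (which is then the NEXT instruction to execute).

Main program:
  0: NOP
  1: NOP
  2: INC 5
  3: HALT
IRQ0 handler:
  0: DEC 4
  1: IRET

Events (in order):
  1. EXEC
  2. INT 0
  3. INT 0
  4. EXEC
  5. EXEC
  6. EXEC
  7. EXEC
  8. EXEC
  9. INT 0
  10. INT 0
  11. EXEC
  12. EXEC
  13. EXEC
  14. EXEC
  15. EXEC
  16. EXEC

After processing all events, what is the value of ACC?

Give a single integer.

Event 1 (EXEC): [MAIN] PC=0: NOP
Event 2 (INT 0): INT 0 arrives: push (MAIN, PC=1), enter IRQ0 at PC=0 (depth now 1)
Event 3 (INT 0): INT 0 arrives: push (IRQ0, PC=0), enter IRQ0 at PC=0 (depth now 2)
Event 4 (EXEC): [IRQ0] PC=0: DEC 4 -> ACC=-4
Event 5 (EXEC): [IRQ0] PC=1: IRET -> resume IRQ0 at PC=0 (depth now 1)
Event 6 (EXEC): [IRQ0] PC=0: DEC 4 -> ACC=-8
Event 7 (EXEC): [IRQ0] PC=1: IRET -> resume MAIN at PC=1 (depth now 0)
Event 8 (EXEC): [MAIN] PC=1: NOP
Event 9 (INT 0): INT 0 arrives: push (MAIN, PC=2), enter IRQ0 at PC=0 (depth now 1)
Event 10 (INT 0): INT 0 arrives: push (IRQ0, PC=0), enter IRQ0 at PC=0 (depth now 2)
Event 11 (EXEC): [IRQ0] PC=0: DEC 4 -> ACC=-12
Event 12 (EXEC): [IRQ0] PC=1: IRET -> resume IRQ0 at PC=0 (depth now 1)
Event 13 (EXEC): [IRQ0] PC=0: DEC 4 -> ACC=-16
Event 14 (EXEC): [IRQ0] PC=1: IRET -> resume MAIN at PC=2 (depth now 0)
Event 15 (EXEC): [MAIN] PC=2: INC 5 -> ACC=-11
Event 16 (EXEC): [MAIN] PC=3: HALT

Answer: -11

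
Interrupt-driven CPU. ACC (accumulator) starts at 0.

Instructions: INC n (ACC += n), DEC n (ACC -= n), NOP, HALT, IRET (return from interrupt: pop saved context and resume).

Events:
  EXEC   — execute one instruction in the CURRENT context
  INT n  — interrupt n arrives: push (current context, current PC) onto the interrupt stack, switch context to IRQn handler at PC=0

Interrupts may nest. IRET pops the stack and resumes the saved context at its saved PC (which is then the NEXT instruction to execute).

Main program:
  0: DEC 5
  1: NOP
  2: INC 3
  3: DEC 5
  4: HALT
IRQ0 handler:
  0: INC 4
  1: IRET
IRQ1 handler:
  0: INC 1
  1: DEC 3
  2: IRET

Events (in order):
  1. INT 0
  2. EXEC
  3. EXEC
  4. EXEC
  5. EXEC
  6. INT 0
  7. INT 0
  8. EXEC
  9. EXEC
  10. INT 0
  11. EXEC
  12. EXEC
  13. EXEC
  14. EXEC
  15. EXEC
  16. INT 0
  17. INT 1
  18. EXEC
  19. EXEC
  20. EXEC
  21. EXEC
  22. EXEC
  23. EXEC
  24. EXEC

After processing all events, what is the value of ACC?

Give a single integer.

Event 1 (INT 0): INT 0 arrives: push (MAIN, PC=0), enter IRQ0 at PC=0 (depth now 1)
Event 2 (EXEC): [IRQ0] PC=0: INC 4 -> ACC=4
Event 3 (EXEC): [IRQ0] PC=1: IRET -> resume MAIN at PC=0 (depth now 0)
Event 4 (EXEC): [MAIN] PC=0: DEC 5 -> ACC=-1
Event 5 (EXEC): [MAIN] PC=1: NOP
Event 6 (INT 0): INT 0 arrives: push (MAIN, PC=2), enter IRQ0 at PC=0 (depth now 1)
Event 7 (INT 0): INT 0 arrives: push (IRQ0, PC=0), enter IRQ0 at PC=0 (depth now 2)
Event 8 (EXEC): [IRQ0] PC=0: INC 4 -> ACC=3
Event 9 (EXEC): [IRQ0] PC=1: IRET -> resume IRQ0 at PC=0 (depth now 1)
Event 10 (INT 0): INT 0 arrives: push (IRQ0, PC=0), enter IRQ0 at PC=0 (depth now 2)
Event 11 (EXEC): [IRQ0] PC=0: INC 4 -> ACC=7
Event 12 (EXEC): [IRQ0] PC=1: IRET -> resume IRQ0 at PC=0 (depth now 1)
Event 13 (EXEC): [IRQ0] PC=0: INC 4 -> ACC=11
Event 14 (EXEC): [IRQ0] PC=1: IRET -> resume MAIN at PC=2 (depth now 0)
Event 15 (EXEC): [MAIN] PC=2: INC 3 -> ACC=14
Event 16 (INT 0): INT 0 arrives: push (MAIN, PC=3), enter IRQ0 at PC=0 (depth now 1)
Event 17 (INT 1): INT 1 arrives: push (IRQ0, PC=0), enter IRQ1 at PC=0 (depth now 2)
Event 18 (EXEC): [IRQ1] PC=0: INC 1 -> ACC=15
Event 19 (EXEC): [IRQ1] PC=1: DEC 3 -> ACC=12
Event 20 (EXEC): [IRQ1] PC=2: IRET -> resume IRQ0 at PC=0 (depth now 1)
Event 21 (EXEC): [IRQ0] PC=0: INC 4 -> ACC=16
Event 22 (EXEC): [IRQ0] PC=1: IRET -> resume MAIN at PC=3 (depth now 0)
Event 23 (EXEC): [MAIN] PC=3: DEC 5 -> ACC=11
Event 24 (EXEC): [MAIN] PC=4: HALT

Answer: 11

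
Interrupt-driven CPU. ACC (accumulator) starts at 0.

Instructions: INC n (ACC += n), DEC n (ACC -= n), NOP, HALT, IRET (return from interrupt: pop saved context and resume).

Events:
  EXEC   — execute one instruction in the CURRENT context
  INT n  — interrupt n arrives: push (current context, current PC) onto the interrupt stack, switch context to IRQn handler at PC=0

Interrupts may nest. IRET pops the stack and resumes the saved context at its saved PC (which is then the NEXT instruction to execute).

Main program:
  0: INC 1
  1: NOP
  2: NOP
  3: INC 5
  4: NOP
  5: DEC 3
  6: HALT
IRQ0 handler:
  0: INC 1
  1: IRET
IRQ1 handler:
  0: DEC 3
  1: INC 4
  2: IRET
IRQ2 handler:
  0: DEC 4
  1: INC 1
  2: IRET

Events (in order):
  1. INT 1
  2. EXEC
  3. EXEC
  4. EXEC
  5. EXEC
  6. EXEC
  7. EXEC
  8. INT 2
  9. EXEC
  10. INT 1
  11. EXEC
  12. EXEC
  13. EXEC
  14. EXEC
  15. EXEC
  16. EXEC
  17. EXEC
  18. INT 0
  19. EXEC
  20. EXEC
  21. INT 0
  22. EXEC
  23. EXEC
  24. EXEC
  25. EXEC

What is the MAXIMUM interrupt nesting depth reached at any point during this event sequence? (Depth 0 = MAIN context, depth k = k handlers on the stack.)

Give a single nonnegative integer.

Event 1 (INT 1): INT 1 arrives: push (MAIN, PC=0), enter IRQ1 at PC=0 (depth now 1) [depth=1]
Event 2 (EXEC): [IRQ1] PC=0: DEC 3 -> ACC=-3 [depth=1]
Event 3 (EXEC): [IRQ1] PC=1: INC 4 -> ACC=1 [depth=1]
Event 4 (EXEC): [IRQ1] PC=2: IRET -> resume MAIN at PC=0 (depth now 0) [depth=0]
Event 5 (EXEC): [MAIN] PC=0: INC 1 -> ACC=2 [depth=0]
Event 6 (EXEC): [MAIN] PC=1: NOP [depth=0]
Event 7 (EXEC): [MAIN] PC=2: NOP [depth=0]
Event 8 (INT 2): INT 2 arrives: push (MAIN, PC=3), enter IRQ2 at PC=0 (depth now 1) [depth=1]
Event 9 (EXEC): [IRQ2] PC=0: DEC 4 -> ACC=-2 [depth=1]
Event 10 (INT 1): INT 1 arrives: push (IRQ2, PC=1), enter IRQ1 at PC=0 (depth now 2) [depth=2]
Event 11 (EXEC): [IRQ1] PC=0: DEC 3 -> ACC=-5 [depth=2]
Event 12 (EXEC): [IRQ1] PC=1: INC 4 -> ACC=-1 [depth=2]
Event 13 (EXEC): [IRQ1] PC=2: IRET -> resume IRQ2 at PC=1 (depth now 1) [depth=1]
Event 14 (EXEC): [IRQ2] PC=1: INC 1 -> ACC=0 [depth=1]
Event 15 (EXEC): [IRQ2] PC=2: IRET -> resume MAIN at PC=3 (depth now 0) [depth=0]
Event 16 (EXEC): [MAIN] PC=3: INC 5 -> ACC=5 [depth=0]
Event 17 (EXEC): [MAIN] PC=4: NOP [depth=0]
Event 18 (INT 0): INT 0 arrives: push (MAIN, PC=5), enter IRQ0 at PC=0 (depth now 1) [depth=1]
Event 19 (EXEC): [IRQ0] PC=0: INC 1 -> ACC=6 [depth=1]
Event 20 (EXEC): [IRQ0] PC=1: IRET -> resume MAIN at PC=5 (depth now 0) [depth=0]
Event 21 (INT 0): INT 0 arrives: push (MAIN, PC=5), enter IRQ0 at PC=0 (depth now 1) [depth=1]
Event 22 (EXEC): [IRQ0] PC=0: INC 1 -> ACC=7 [depth=1]
Event 23 (EXEC): [IRQ0] PC=1: IRET -> resume MAIN at PC=5 (depth now 0) [depth=0]
Event 24 (EXEC): [MAIN] PC=5: DEC 3 -> ACC=4 [depth=0]
Event 25 (EXEC): [MAIN] PC=6: HALT [depth=0]
Max depth observed: 2

Answer: 2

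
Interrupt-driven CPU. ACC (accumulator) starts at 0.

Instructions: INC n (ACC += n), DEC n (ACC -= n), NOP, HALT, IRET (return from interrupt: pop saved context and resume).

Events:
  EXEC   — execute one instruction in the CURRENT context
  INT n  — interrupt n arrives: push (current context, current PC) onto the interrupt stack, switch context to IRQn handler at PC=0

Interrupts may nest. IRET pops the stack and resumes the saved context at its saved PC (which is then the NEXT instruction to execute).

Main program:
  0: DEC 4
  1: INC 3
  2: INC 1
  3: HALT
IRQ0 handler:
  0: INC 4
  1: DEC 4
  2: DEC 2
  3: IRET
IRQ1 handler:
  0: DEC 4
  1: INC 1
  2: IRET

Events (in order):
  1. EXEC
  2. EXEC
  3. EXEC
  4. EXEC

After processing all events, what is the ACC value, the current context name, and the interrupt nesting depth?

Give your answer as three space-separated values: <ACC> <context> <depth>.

Event 1 (EXEC): [MAIN] PC=0: DEC 4 -> ACC=-4
Event 2 (EXEC): [MAIN] PC=1: INC 3 -> ACC=-1
Event 3 (EXEC): [MAIN] PC=2: INC 1 -> ACC=0
Event 4 (EXEC): [MAIN] PC=3: HALT

Answer: 0 MAIN 0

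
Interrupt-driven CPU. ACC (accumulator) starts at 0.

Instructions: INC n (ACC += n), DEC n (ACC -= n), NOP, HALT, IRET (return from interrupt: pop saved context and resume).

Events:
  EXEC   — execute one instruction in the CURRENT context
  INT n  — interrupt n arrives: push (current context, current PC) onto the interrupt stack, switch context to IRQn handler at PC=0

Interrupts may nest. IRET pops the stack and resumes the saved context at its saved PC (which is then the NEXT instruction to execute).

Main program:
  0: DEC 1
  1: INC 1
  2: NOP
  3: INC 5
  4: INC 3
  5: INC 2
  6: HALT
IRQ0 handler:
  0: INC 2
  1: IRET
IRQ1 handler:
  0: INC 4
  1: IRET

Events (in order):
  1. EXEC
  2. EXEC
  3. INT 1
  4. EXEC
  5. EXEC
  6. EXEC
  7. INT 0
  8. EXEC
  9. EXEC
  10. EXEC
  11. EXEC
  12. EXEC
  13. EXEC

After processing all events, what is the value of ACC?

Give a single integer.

Event 1 (EXEC): [MAIN] PC=0: DEC 1 -> ACC=-1
Event 2 (EXEC): [MAIN] PC=1: INC 1 -> ACC=0
Event 3 (INT 1): INT 1 arrives: push (MAIN, PC=2), enter IRQ1 at PC=0 (depth now 1)
Event 4 (EXEC): [IRQ1] PC=0: INC 4 -> ACC=4
Event 5 (EXEC): [IRQ1] PC=1: IRET -> resume MAIN at PC=2 (depth now 0)
Event 6 (EXEC): [MAIN] PC=2: NOP
Event 7 (INT 0): INT 0 arrives: push (MAIN, PC=3), enter IRQ0 at PC=0 (depth now 1)
Event 8 (EXEC): [IRQ0] PC=0: INC 2 -> ACC=6
Event 9 (EXEC): [IRQ0] PC=1: IRET -> resume MAIN at PC=3 (depth now 0)
Event 10 (EXEC): [MAIN] PC=3: INC 5 -> ACC=11
Event 11 (EXEC): [MAIN] PC=4: INC 3 -> ACC=14
Event 12 (EXEC): [MAIN] PC=5: INC 2 -> ACC=16
Event 13 (EXEC): [MAIN] PC=6: HALT

Answer: 16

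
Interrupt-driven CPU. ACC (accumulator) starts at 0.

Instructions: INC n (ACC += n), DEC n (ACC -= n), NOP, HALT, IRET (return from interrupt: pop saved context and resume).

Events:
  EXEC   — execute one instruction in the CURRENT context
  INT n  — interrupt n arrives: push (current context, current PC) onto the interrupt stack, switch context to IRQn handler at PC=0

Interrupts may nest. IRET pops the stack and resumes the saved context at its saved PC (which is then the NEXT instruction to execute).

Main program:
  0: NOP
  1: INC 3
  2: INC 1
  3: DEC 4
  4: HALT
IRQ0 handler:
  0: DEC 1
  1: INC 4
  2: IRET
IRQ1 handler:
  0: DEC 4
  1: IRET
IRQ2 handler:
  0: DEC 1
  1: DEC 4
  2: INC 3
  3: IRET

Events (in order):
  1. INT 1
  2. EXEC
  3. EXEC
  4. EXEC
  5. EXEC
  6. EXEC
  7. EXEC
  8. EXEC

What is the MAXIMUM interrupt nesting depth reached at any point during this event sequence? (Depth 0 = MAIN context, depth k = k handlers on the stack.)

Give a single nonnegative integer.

Answer: 1

Derivation:
Event 1 (INT 1): INT 1 arrives: push (MAIN, PC=0), enter IRQ1 at PC=0 (depth now 1) [depth=1]
Event 2 (EXEC): [IRQ1] PC=0: DEC 4 -> ACC=-4 [depth=1]
Event 3 (EXEC): [IRQ1] PC=1: IRET -> resume MAIN at PC=0 (depth now 0) [depth=0]
Event 4 (EXEC): [MAIN] PC=0: NOP [depth=0]
Event 5 (EXEC): [MAIN] PC=1: INC 3 -> ACC=-1 [depth=0]
Event 6 (EXEC): [MAIN] PC=2: INC 1 -> ACC=0 [depth=0]
Event 7 (EXEC): [MAIN] PC=3: DEC 4 -> ACC=-4 [depth=0]
Event 8 (EXEC): [MAIN] PC=4: HALT [depth=0]
Max depth observed: 1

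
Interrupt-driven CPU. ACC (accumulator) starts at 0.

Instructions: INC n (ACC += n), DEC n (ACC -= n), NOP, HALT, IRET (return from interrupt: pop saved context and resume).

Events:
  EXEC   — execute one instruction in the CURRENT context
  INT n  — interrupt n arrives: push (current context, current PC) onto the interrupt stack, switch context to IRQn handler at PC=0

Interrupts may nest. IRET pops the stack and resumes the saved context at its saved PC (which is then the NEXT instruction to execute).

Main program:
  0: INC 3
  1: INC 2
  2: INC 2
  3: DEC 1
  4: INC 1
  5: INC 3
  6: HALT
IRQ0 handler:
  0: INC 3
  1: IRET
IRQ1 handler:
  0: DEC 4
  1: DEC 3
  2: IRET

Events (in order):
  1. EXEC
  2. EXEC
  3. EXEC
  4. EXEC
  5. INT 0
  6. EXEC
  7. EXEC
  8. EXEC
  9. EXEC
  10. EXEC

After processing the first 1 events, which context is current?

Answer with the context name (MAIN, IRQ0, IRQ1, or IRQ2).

Answer: MAIN

Derivation:
Event 1 (EXEC): [MAIN] PC=0: INC 3 -> ACC=3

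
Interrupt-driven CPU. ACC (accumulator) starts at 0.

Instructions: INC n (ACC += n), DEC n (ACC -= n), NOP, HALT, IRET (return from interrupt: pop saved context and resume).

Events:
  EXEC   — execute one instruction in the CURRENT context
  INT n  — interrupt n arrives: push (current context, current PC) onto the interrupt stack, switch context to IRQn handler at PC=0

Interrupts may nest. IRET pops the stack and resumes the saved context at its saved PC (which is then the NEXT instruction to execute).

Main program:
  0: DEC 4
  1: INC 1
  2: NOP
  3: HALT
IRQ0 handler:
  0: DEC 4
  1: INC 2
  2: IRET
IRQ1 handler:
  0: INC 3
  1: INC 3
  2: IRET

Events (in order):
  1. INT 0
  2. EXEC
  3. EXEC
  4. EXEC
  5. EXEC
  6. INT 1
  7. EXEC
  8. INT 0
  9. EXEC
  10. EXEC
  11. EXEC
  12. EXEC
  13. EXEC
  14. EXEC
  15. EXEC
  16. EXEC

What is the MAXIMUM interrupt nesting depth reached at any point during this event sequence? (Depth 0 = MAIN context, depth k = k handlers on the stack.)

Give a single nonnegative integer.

Answer: 2

Derivation:
Event 1 (INT 0): INT 0 arrives: push (MAIN, PC=0), enter IRQ0 at PC=0 (depth now 1) [depth=1]
Event 2 (EXEC): [IRQ0] PC=0: DEC 4 -> ACC=-4 [depth=1]
Event 3 (EXEC): [IRQ0] PC=1: INC 2 -> ACC=-2 [depth=1]
Event 4 (EXEC): [IRQ0] PC=2: IRET -> resume MAIN at PC=0 (depth now 0) [depth=0]
Event 5 (EXEC): [MAIN] PC=0: DEC 4 -> ACC=-6 [depth=0]
Event 6 (INT 1): INT 1 arrives: push (MAIN, PC=1), enter IRQ1 at PC=0 (depth now 1) [depth=1]
Event 7 (EXEC): [IRQ1] PC=0: INC 3 -> ACC=-3 [depth=1]
Event 8 (INT 0): INT 0 arrives: push (IRQ1, PC=1), enter IRQ0 at PC=0 (depth now 2) [depth=2]
Event 9 (EXEC): [IRQ0] PC=0: DEC 4 -> ACC=-7 [depth=2]
Event 10 (EXEC): [IRQ0] PC=1: INC 2 -> ACC=-5 [depth=2]
Event 11 (EXEC): [IRQ0] PC=2: IRET -> resume IRQ1 at PC=1 (depth now 1) [depth=1]
Event 12 (EXEC): [IRQ1] PC=1: INC 3 -> ACC=-2 [depth=1]
Event 13 (EXEC): [IRQ1] PC=2: IRET -> resume MAIN at PC=1 (depth now 0) [depth=0]
Event 14 (EXEC): [MAIN] PC=1: INC 1 -> ACC=-1 [depth=0]
Event 15 (EXEC): [MAIN] PC=2: NOP [depth=0]
Event 16 (EXEC): [MAIN] PC=3: HALT [depth=0]
Max depth observed: 2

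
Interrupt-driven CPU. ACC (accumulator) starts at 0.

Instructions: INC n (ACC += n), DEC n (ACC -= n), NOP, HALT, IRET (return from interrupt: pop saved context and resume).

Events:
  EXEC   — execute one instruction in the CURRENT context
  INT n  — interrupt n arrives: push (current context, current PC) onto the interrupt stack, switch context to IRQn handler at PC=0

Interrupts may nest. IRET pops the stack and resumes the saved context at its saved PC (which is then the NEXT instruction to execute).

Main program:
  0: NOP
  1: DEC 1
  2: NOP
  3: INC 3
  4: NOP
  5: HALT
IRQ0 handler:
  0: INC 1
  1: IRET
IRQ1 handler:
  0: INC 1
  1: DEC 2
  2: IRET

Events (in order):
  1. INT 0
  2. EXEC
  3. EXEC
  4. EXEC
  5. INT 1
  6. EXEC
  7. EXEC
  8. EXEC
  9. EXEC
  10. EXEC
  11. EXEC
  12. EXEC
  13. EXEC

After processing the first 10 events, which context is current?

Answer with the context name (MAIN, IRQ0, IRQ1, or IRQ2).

Answer: MAIN

Derivation:
Event 1 (INT 0): INT 0 arrives: push (MAIN, PC=0), enter IRQ0 at PC=0 (depth now 1)
Event 2 (EXEC): [IRQ0] PC=0: INC 1 -> ACC=1
Event 3 (EXEC): [IRQ0] PC=1: IRET -> resume MAIN at PC=0 (depth now 0)
Event 4 (EXEC): [MAIN] PC=0: NOP
Event 5 (INT 1): INT 1 arrives: push (MAIN, PC=1), enter IRQ1 at PC=0 (depth now 1)
Event 6 (EXEC): [IRQ1] PC=0: INC 1 -> ACC=2
Event 7 (EXEC): [IRQ1] PC=1: DEC 2 -> ACC=0
Event 8 (EXEC): [IRQ1] PC=2: IRET -> resume MAIN at PC=1 (depth now 0)
Event 9 (EXEC): [MAIN] PC=1: DEC 1 -> ACC=-1
Event 10 (EXEC): [MAIN] PC=2: NOP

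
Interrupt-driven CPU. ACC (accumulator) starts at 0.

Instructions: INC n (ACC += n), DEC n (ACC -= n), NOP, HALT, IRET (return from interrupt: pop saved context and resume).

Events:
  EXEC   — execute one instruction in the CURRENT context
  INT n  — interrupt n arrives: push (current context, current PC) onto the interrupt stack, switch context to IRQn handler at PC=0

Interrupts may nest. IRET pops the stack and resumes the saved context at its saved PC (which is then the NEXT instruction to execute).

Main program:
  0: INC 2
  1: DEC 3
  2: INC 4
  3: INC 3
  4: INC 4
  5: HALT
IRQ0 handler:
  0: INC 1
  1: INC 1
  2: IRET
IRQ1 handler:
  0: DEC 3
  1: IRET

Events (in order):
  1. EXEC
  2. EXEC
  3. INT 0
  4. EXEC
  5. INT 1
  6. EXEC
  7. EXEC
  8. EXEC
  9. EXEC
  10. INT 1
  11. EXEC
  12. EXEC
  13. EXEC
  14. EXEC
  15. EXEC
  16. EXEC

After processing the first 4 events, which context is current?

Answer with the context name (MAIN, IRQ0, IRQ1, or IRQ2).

Answer: IRQ0

Derivation:
Event 1 (EXEC): [MAIN] PC=0: INC 2 -> ACC=2
Event 2 (EXEC): [MAIN] PC=1: DEC 3 -> ACC=-1
Event 3 (INT 0): INT 0 arrives: push (MAIN, PC=2), enter IRQ0 at PC=0 (depth now 1)
Event 4 (EXEC): [IRQ0] PC=0: INC 1 -> ACC=0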